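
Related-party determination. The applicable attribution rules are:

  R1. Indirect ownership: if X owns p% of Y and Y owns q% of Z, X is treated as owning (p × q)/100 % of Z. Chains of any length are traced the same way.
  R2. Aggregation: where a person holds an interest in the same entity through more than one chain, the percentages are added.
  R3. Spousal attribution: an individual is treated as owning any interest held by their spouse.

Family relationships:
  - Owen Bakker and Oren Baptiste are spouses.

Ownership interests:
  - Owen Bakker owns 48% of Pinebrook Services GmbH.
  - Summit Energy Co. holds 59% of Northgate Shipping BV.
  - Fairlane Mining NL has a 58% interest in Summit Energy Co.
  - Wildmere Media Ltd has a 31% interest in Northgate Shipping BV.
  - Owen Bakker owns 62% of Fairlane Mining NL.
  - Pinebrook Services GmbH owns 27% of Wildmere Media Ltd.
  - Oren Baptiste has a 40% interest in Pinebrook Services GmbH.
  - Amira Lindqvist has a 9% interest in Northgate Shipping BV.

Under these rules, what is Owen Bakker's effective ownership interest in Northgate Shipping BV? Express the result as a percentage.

28.582%

By spousal attribution (R3), Owen Bakker is treated as also owning Oren Baptiste's interest in Pinebrook Services GmbH, giving 48% + 40% = 88%.
Chain via Fairlane Mining NL → Summit Energy Co. (R1): 62% × 58% × 59% = 21.2164% of Northgate Shipping BV.
Chain via Pinebrook Services GmbH → Wildmere Media Ltd (R1): 88% × 27% × 31% = 7.3656% of Northgate Shipping BV.
Aggregating (R2): 21.2164% + 7.3656% = 28.582%.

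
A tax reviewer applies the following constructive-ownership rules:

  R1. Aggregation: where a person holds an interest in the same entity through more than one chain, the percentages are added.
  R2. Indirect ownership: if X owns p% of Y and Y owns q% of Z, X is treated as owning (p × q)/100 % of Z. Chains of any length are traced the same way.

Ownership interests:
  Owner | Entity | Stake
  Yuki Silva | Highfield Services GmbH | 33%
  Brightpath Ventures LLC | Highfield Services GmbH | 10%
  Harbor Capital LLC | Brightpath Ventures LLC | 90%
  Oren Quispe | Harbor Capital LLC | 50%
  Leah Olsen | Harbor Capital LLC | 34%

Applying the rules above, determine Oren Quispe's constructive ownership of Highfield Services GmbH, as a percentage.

4.5%

Chain via Harbor Capital LLC → Brightpath Ventures LLC (R2): 50% × 90% × 10% = 4.5% of Highfield Services GmbH.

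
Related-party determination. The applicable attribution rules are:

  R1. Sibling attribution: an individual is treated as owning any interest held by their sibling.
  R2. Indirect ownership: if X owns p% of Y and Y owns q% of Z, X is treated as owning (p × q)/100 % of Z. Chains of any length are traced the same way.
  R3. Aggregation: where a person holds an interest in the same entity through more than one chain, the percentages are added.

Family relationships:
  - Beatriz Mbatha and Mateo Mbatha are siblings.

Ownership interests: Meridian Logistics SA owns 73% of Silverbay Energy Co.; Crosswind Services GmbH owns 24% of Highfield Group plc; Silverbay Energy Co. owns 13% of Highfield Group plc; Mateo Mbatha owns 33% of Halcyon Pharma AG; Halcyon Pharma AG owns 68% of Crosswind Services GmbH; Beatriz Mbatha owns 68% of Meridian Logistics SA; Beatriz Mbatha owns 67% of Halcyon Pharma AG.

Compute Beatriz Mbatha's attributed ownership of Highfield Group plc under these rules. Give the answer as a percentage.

22.7732%

By sibling attribution (R1), Beatriz Mbatha is treated as also owning Mateo Mbatha's interest in Halcyon Pharma AG, giving 67% + 33% = 100%.
Chain via Meridian Logistics SA → Silverbay Energy Co. (R2): 68% × 73% × 13% = 6.4532% of Highfield Group plc.
Chain via Halcyon Pharma AG → Crosswind Services GmbH (R2): 100% × 68% × 24% = 16.32% of Highfield Group plc.
Aggregating (R3): 6.4532% + 16.32% = 22.7732%.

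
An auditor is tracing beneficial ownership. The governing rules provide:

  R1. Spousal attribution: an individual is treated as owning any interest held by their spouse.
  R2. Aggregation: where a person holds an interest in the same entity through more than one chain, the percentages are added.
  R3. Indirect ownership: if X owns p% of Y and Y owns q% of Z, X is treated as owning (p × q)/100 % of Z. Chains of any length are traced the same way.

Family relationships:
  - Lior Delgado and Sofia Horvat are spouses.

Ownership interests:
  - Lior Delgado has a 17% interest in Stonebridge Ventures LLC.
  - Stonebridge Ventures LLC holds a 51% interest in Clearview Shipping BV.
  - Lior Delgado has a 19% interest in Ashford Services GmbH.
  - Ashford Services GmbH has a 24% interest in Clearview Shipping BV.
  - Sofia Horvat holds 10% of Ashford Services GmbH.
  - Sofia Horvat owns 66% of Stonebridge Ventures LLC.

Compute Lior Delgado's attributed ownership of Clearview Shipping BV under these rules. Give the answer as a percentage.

49.29%

By spousal attribution (R1), Lior Delgado is treated as also owning Sofia Horvat's interest in Ashford Services GmbH, giving 19% + 10% = 29%.
By spousal attribution (R1), Lior Delgado is treated as also owning Sofia Horvat's interest in Stonebridge Ventures LLC, giving 17% + 66% = 83%.
Chain via Ashford Services GmbH (R3): 29% × 24% = 6.96% of Clearview Shipping BV.
Chain via Stonebridge Ventures LLC (R3): 83% × 51% = 42.33% of Clearview Shipping BV.
Aggregating (R2): 6.96% + 42.33% = 49.29%.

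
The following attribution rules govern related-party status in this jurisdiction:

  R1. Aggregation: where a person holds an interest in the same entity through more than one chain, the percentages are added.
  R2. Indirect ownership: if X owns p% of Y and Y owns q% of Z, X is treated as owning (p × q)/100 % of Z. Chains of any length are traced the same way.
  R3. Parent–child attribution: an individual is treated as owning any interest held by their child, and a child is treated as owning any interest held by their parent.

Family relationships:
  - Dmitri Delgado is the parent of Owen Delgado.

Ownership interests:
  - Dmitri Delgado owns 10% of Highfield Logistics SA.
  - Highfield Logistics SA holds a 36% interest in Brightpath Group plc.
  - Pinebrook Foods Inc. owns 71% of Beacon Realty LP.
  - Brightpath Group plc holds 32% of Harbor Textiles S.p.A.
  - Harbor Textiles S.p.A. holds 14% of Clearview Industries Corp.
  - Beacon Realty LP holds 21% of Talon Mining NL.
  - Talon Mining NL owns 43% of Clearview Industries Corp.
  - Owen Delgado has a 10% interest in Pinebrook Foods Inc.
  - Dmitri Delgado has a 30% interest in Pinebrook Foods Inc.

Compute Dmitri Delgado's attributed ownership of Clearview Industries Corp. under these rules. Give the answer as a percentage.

2.7258%

By parent–child attribution (R3), Dmitri Delgado is treated as also owning Owen Delgado's interest in Pinebrook Foods Inc, giving 30% + 10% = 40%.
Chain via Pinebrook Foods Inc. → Beacon Realty LP → Talon Mining NL (R2): 40% × 71% × 21% × 43% = 2.56452% of Clearview Industries Corp.
Chain via Highfield Logistics SA → Brightpath Group plc → Harbor Textiles S.p.A. (R2): 10% × 36% × 32% × 14% = 0.16128% of Clearview Industries Corp.
Aggregating (R1): 2.56452% + 0.16128% = 2.7258%.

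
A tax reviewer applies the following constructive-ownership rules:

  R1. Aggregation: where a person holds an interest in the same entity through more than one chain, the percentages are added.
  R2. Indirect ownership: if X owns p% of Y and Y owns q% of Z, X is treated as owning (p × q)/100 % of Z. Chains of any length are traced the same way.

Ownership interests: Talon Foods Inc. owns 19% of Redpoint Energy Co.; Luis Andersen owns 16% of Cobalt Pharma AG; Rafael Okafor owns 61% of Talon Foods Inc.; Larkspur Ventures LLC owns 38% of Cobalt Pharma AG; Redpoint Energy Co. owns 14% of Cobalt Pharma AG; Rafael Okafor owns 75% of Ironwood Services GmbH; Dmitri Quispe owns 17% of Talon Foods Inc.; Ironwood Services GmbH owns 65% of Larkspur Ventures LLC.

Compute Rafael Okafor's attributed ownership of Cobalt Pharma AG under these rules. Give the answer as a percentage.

20.1476%

Chain via Talon Foods Inc. → Redpoint Energy Co. (R2): 61% × 19% × 14% = 1.6226% of Cobalt Pharma AG.
Chain via Ironwood Services GmbH → Larkspur Ventures LLC (R2): 75% × 65% × 38% = 18.525% of Cobalt Pharma AG.
Aggregating (R1): 1.6226% + 18.525% = 20.1476%.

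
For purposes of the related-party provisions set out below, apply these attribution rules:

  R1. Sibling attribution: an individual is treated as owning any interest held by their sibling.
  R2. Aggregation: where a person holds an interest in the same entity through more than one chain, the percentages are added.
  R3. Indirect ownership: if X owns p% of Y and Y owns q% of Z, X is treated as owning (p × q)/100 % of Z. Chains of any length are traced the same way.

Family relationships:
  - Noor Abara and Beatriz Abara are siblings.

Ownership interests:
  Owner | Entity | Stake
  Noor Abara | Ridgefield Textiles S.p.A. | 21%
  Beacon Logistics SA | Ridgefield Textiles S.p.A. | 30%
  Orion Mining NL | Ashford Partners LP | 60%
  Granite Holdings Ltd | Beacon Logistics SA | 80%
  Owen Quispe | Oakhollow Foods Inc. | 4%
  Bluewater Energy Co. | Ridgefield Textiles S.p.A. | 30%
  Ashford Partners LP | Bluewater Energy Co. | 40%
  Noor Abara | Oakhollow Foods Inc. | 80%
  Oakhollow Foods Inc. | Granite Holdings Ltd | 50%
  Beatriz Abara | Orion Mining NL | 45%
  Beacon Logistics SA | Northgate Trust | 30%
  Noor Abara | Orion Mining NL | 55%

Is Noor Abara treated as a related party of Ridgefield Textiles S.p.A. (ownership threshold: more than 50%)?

By sibling attribution (R1), Noor Abara is treated as also owning Beatriz Abara's interest in Orion Mining NL, giving 55% + 45% = 100%.
Chain via Oakhollow Foods Inc. → Granite Holdings Ltd → Beacon Logistics SA (R3): 80% × 50% × 80% × 30% = 9.6% of Ridgefield Textiles S.p.A.
Chain via Orion Mining NL → Ashford Partners LP → Bluewater Energy Co. (R3): 100% × 60% × 40% × 30% = 7.2% of Ridgefield Textiles S.p.A.
Direct interest in Ridgefield Textiles S.p.A: 21%.
Aggregating (R2): 9.6% + 7.2% + 21% = 37.8%.
37.8% does not exceed the 50% threshold, so Noor is not a related party to Ridgefield Textiles S.p.A.

No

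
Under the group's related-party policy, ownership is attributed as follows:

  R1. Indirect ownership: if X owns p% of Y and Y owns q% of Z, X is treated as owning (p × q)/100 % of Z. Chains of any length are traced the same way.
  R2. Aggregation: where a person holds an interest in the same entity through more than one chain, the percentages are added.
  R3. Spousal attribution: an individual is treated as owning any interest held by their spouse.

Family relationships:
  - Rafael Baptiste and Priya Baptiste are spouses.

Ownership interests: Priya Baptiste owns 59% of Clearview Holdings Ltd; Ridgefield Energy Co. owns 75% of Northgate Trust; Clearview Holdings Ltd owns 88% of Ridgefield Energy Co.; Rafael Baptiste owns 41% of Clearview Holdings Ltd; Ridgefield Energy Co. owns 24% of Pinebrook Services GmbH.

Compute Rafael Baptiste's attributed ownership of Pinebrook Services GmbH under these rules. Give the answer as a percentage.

By spousal attribution (R3), Rafael Baptiste is treated as also owning Priya Baptiste's interest in Clearview Holdings Ltd, giving 41% + 59% = 100%.
Chain via Clearview Holdings Ltd → Ridgefield Energy Co. (R1): 100% × 88% × 24% = 21.12% of Pinebrook Services GmbH.

21.12%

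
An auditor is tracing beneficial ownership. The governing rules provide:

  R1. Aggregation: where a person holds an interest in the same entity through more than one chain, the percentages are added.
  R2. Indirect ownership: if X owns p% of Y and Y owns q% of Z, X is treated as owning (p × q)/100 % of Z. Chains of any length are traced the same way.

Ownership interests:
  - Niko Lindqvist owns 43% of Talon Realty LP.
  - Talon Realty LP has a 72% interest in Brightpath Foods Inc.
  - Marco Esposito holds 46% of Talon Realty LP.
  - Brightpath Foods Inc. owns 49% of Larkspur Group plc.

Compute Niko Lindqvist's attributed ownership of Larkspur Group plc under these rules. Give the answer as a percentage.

Chain via Talon Realty LP → Brightpath Foods Inc. (R2): 43% × 72% × 49% = 15.1704% of Larkspur Group plc.

15.1704%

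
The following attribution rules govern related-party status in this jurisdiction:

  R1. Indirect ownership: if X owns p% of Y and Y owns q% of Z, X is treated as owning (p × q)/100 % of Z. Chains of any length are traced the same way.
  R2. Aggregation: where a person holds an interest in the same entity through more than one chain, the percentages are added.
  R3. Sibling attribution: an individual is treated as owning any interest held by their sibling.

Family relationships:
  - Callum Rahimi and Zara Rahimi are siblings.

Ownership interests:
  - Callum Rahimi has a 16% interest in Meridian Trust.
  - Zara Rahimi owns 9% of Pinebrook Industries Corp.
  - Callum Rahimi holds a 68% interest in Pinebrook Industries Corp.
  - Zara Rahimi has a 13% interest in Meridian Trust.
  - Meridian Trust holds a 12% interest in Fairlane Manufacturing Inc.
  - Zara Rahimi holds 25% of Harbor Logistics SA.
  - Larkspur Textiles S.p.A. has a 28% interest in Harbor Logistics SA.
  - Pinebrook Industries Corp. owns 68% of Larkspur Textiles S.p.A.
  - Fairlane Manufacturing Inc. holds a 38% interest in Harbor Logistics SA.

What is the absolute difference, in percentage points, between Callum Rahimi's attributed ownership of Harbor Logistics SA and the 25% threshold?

By sibling attribution (R3), Callum Rahimi is treated as also owning Zara Rahimi's interest in Pinebrook Industries Corp, giving 68% + 9% = 77%.
By sibling attribution (R3), Callum Rahimi is treated as also owning Zara Rahimi's interest in Meridian Trust, giving 16% + 13% = 29%.
By sibling attribution (R3), Callum Rahimi is treated as owning Zara Rahimi's 25% interest in Harbor Logistics SA.
Chain via Pinebrook Industries Corp. → Larkspur Textiles S.p.A. (R1): 77% × 68% × 28% = 14.6608% of Harbor Logistics SA.
Chain via Meridian Trust → Fairlane Manufacturing Inc. (R1): 29% × 12% × 38% = 1.3224% of Harbor Logistics SA.
Direct interest in Harbor Logistics SA: 25%.
Aggregating (R2): 14.6608% + 1.3224% + 25% = 40.9832%.
40.9832% exceeds the 25% threshold by 15.9832 percentage points.

15.9832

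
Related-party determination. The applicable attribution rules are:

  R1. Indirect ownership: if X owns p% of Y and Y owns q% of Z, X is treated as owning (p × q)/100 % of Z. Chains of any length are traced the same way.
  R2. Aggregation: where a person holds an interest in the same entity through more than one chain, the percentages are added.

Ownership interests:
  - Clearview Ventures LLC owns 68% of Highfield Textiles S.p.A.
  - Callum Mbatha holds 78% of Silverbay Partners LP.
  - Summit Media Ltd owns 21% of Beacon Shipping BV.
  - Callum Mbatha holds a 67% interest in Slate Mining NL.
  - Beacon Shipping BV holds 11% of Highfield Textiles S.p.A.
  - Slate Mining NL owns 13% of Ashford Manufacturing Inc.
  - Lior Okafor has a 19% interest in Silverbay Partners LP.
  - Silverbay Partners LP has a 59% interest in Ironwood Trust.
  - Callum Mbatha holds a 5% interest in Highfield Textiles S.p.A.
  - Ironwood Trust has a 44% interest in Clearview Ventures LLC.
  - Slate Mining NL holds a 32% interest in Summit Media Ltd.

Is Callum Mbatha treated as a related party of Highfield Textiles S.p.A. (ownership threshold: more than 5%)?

Yes

Chain via Silverbay Partners LP → Ironwood Trust → Clearview Ventures LLC (R1): 78% × 59% × 44% × 68% = 13.769184% of Highfield Textiles S.p.A.
Chain via Slate Mining NL → Summit Media Ltd → Beacon Shipping BV (R1): 67% × 32% × 21% × 11% = 0.495264% of Highfield Textiles S.p.A.
Direct interest in Highfield Textiles S.p.A: 5%.
Aggregating (R2): 13.769184% + 0.495264% + 5% = 19.264448%.
19.264448% exceeds the 5% threshold, so Callum is a related party to Highfield Textiles S.p.A.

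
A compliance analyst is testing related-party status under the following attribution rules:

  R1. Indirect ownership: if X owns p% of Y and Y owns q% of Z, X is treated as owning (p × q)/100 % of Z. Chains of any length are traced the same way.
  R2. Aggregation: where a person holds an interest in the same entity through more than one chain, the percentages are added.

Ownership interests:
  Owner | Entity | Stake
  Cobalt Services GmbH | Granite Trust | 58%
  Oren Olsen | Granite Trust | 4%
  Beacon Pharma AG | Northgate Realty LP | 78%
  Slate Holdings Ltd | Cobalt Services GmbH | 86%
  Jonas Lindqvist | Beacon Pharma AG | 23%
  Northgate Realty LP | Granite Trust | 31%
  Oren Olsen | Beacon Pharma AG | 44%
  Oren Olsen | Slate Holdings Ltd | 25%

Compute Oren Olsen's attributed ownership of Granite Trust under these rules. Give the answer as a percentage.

Chain via Beacon Pharma AG → Northgate Realty LP (R1): 44% × 78% × 31% = 10.6392% of Granite Trust.
Chain via Slate Holdings Ltd → Cobalt Services GmbH (R1): 25% × 86% × 58% = 12.47% of Granite Trust.
Direct interest in Granite Trust: 4%.
Aggregating (R2): 10.6392% + 12.47% + 4% = 27.1092%.

27.1092%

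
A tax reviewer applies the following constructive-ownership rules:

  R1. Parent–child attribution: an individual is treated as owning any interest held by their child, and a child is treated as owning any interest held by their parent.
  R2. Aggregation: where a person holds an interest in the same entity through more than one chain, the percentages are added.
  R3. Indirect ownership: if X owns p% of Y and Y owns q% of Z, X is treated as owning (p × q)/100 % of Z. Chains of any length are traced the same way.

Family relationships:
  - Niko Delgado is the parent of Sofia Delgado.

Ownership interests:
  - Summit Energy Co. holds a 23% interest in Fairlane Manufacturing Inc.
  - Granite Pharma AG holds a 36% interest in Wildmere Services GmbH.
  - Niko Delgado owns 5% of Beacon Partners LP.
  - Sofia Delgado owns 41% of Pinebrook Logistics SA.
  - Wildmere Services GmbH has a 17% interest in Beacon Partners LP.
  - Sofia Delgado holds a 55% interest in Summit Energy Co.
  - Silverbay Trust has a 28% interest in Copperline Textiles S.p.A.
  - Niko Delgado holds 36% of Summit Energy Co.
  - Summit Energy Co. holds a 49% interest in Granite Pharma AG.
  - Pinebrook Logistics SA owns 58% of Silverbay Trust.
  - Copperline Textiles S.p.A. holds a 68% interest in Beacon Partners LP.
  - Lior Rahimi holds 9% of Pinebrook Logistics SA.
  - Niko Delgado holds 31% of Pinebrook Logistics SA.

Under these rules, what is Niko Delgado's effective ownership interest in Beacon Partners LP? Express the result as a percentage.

By parent–child attribution (R1), Niko Delgado is treated as also owning Sofia Delgado's interest in Pinebrook Logistics SA, giving 31% + 41% = 72%.
By parent–child attribution (R1), Niko Delgado is treated as also owning Sofia Delgado's interest in Summit Energy Co, giving 36% + 55% = 91%.
Chain via Pinebrook Logistics SA → Silverbay Trust → Copperline Textiles S.p.A. (R3): 72% × 58% × 28% × 68% = 7.951104% of Beacon Partners LP.
Chain via Summit Energy Co. → Granite Pharma AG → Wildmere Services GmbH (R3): 91% × 49% × 36% × 17% = 2.728908% of Beacon Partners LP.
Direct interest in Beacon Partners LP: 5%.
Aggregating (R2): 7.951104% + 2.728908% + 5% = 15.680012%.

15.680012%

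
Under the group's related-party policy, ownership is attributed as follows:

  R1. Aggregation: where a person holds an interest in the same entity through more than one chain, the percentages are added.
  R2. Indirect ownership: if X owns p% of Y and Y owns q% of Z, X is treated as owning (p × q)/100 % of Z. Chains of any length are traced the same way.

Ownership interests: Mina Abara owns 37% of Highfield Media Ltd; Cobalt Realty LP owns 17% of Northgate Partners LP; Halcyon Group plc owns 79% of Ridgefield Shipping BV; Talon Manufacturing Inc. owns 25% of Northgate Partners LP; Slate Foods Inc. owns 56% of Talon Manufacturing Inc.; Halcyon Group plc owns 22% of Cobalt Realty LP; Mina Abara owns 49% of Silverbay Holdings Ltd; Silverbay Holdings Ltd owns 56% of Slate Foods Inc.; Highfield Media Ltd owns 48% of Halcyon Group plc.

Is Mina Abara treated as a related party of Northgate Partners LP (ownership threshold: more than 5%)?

No

Chain via Highfield Media Ltd → Halcyon Group plc → Cobalt Realty LP (R2): 37% × 48% × 22% × 17% = 0.664224% of Northgate Partners LP.
Chain via Silverbay Holdings Ltd → Slate Foods Inc. → Talon Manufacturing Inc. (R2): 49% × 56% × 56% × 25% = 3.8416% of Northgate Partners LP.
Aggregating (R1): 0.664224% + 3.8416% = 4.505824%.
4.505824% does not exceed the 5% threshold, so Mina is not a related party to Northgate Partners LP.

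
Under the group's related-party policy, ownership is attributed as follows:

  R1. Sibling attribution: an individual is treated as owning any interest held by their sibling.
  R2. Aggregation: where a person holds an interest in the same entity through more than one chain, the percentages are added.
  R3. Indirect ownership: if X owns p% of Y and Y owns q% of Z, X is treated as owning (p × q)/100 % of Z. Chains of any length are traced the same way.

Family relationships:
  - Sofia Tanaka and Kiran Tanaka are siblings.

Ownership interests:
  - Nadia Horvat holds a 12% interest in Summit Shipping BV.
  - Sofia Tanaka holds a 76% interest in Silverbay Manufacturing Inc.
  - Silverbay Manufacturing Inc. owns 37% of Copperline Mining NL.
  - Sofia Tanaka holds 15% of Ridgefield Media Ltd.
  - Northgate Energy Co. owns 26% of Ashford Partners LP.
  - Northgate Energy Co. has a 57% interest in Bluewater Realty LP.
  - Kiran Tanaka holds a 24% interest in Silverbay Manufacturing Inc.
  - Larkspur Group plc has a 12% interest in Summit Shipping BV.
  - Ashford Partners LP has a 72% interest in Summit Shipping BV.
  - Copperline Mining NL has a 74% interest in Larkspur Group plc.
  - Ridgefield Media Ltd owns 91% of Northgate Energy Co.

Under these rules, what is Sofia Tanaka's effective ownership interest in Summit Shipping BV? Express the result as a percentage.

By sibling attribution (R1), Sofia Tanaka is treated as also owning Kiran Tanaka's interest in Silverbay Manufacturing Inc, giving 76% + 24% = 100%.
Chain via Ridgefield Media Ltd → Northgate Energy Co. → Ashford Partners LP (R3): 15% × 91% × 26% × 72% = 2.55528% of Summit Shipping BV.
Chain via Silverbay Manufacturing Inc. → Copperline Mining NL → Larkspur Group plc (R3): 100% × 37% × 74% × 12% = 3.2856% of Summit Shipping BV.
Aggregating (R2): 2.55528% + 3.2856% = 5.84088%.

5.84088%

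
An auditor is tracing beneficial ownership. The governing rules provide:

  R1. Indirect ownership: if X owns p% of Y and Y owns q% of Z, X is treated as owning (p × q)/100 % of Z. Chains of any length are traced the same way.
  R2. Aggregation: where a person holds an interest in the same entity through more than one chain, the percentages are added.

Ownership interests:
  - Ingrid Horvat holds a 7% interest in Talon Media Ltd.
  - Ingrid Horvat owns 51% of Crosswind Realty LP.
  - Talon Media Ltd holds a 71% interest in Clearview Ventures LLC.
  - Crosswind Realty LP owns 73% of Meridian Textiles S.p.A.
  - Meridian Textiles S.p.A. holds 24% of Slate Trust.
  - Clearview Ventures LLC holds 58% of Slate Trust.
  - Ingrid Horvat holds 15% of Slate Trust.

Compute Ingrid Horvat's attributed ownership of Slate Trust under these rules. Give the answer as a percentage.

26.8178%

Chain via Crosswind Realty LP → Meridian Textiles S.p.A. (R1): 51% × 73% × 24% = 8.9352% of Slate Trust.
Chain via Talon Media Ltd → Clearview Ventures LLC (R1): 7% × 71% × 58% = 2.8826% of Slate Trust.
Direct interest in Slate Trust: 15%.
Aggregating (R2): 8.9352% + 2.8826% + 15% = 26.8178%.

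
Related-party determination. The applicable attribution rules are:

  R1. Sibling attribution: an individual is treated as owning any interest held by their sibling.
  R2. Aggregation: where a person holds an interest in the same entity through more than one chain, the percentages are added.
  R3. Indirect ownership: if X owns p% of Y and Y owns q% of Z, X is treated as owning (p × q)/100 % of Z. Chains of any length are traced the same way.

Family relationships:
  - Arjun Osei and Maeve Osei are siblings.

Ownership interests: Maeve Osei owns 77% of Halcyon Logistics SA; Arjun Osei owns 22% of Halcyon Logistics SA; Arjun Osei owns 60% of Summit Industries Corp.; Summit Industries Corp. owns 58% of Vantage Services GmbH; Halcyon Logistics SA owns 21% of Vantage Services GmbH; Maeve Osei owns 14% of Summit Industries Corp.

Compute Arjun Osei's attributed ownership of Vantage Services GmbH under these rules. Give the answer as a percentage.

By sibling attribution (R1), Arjun Osei is treated as also owning Maeve Osei's interest in Halcyon Logistics SA, giving 22% + 77% = 99%.
By sibling attribution (R1), Arjun Osei is treated as also owning Maeve Osei's interest in Summit Industries Corp, giving 60% + 14% = 74%.
Chain via Halcyon Logistics SA (R3): 99% × 21% = 20.79% of Vantage Services GmbH.
Chain via Summit Industries Corp. (R3): 74% × 58% = 42.92% of Vantage Services GmbH.
Aggregating (R2): 20.79% + 42.92% = 63.71%.

63.71%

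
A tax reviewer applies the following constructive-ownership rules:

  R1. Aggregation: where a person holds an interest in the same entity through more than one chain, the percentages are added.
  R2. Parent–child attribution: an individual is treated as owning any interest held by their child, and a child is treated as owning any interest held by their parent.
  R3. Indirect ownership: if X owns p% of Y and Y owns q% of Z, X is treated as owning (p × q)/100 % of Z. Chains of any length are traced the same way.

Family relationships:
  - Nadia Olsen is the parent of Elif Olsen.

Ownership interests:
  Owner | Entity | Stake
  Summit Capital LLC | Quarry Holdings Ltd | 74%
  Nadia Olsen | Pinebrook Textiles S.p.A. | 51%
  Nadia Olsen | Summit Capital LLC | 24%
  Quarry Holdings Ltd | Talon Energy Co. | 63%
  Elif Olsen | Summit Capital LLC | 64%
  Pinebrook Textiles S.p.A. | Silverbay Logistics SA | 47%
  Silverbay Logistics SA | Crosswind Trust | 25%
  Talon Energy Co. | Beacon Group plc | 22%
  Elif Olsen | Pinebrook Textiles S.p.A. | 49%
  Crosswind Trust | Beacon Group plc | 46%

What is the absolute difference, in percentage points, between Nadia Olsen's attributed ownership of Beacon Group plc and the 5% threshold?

By parent–child attribution (R2), Nadia Olsen is treated as also owning Elif Olsen's interest in Summit Capital LLC, giving 24% + 64% = 88%.
By parent–child attribution (R2), Nadia Olsen is treated as also owning Elif Olsen's interest in Pinebrook Textiles S.p.A, giving 51% + 49% = 100%.
Chain via Summit Capital LLC → Quarry Holdings Ltd → Talon Energy Co. (R3): 88% × 74% × 63% × 22% = 9.025632% of Beacon Group plc.
Chain via Pinebrook Textiles S.p.A. → Silverbay Logistics SA → Crosswind Trust (R3): 100% × 47% × 25% × 46% = 5.405% of Beacon Group plc.
Aggregating (R1): 9.025632% + 5.405% = 14.430632%.
14.430632% exceeds the 5% threshold by 9.430632 percentage points.

9.430632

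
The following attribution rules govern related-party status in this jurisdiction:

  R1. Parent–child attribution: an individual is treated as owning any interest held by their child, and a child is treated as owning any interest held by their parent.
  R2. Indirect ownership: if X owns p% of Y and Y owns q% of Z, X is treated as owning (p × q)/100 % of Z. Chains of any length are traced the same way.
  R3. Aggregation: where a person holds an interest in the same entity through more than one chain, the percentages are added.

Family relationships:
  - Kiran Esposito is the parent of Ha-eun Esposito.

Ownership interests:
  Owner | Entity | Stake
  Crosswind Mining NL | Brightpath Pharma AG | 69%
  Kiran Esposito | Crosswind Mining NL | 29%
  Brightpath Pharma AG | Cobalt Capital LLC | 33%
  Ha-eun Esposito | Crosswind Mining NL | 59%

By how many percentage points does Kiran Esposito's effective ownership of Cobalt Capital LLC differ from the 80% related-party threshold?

By parent–child attribution (R1), Kiran Esposito is treated as also owning Ha-eun Esposito's interest in Crosswind Mining NL, giving 29% + 59% = 88%.
Chain via Crosswind Mining NL → Brightpath Pharma AG (R2): 88% × 69% × 33% = 20.0376% of Cobalt Capital LLC.
20.0376% falls short of the 80% threshold by 59.9624 percentage points.

59.9624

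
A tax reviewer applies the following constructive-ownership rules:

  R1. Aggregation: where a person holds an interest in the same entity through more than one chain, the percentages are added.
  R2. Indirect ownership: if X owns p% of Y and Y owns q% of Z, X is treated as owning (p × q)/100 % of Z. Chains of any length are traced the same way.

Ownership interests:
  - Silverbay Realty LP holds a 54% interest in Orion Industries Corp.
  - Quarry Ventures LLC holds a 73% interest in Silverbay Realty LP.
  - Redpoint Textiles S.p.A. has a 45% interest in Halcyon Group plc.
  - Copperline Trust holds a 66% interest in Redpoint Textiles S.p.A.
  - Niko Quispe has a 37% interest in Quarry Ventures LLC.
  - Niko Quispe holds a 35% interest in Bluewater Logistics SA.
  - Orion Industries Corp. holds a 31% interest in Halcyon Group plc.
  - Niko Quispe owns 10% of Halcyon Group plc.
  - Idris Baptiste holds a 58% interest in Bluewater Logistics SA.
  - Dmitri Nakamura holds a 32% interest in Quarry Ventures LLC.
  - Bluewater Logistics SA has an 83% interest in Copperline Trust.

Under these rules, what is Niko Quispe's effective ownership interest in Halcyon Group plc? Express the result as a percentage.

Chain via Quarry Ventures LLC → Silverbay Realty LP → Orion Industries Corp. (R2): 37% × 73% × 54% × 31% = 4.521474% of Halcyon Group plc.
Chain via Bluewater Logistics SA → Copperline Trust → Redpoint Textiles S.p.A. (R2): 35% × 83% × 66% × 45% = 8.62785% of Halcyon Group plc.
Direct interest in Halcyon Group plc: 10%.
Aggregating (R1): 4.521474% + 8.62785% + 10% = 23.149324%.

23.149324%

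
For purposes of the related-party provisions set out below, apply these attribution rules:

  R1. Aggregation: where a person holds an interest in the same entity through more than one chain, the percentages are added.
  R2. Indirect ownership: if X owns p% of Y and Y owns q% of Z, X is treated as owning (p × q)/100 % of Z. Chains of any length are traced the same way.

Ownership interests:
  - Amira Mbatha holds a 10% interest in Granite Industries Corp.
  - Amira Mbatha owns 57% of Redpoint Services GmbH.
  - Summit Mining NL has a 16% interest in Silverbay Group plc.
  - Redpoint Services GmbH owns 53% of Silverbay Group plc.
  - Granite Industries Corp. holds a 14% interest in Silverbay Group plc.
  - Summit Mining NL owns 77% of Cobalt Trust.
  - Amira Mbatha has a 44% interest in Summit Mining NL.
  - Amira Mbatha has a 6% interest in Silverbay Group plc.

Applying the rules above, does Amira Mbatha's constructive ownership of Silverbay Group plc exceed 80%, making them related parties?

Chain via Redpoint Services GmbH (R2): 57% × 53% = 30.21% of Silverbay Group plc.
Chain via Summit Mining NL (R2): 44% × 16% = 7.04% of Silverbay Group plc.
Chain via Granite Industries Corp. (R2): 10% × 14% = 1.4% of Silverbay Group plc.
Direct interest in Silverbay Group plc: 6%.
Aggregating (R1): 30.21% + 7.04% + 1.4% + 6% = 44.65%.
44.65% does not exceed the 80% threshold, so Amira is not a related party to Silverbay Group plc.

No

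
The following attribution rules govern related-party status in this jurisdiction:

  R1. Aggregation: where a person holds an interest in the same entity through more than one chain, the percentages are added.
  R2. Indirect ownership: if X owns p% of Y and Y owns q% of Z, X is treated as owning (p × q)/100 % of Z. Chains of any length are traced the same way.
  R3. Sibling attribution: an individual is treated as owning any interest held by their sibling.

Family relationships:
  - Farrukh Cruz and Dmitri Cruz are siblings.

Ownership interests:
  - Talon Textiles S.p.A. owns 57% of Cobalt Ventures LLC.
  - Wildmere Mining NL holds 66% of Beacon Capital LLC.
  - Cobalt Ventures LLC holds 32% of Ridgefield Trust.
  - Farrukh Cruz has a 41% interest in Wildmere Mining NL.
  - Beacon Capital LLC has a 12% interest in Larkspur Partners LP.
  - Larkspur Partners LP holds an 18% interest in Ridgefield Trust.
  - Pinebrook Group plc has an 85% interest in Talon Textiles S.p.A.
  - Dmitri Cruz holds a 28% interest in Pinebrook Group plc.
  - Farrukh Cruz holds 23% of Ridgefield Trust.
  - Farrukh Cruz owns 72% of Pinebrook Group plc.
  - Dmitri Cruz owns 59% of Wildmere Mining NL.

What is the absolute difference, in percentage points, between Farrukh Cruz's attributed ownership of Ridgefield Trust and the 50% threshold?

By sibling attribution (R3), Farrukh Cruz is treated as also owning Dmitri Cruz's interest in Pinebrook Group plc, giving 72% + 28% = 100%.
By sibling attribution (R3), Farrukh Cruz is treated as also owning Dmitri Cruz's interest in Wildmere Mining NL, giving 41% + 59% = 100%.
Chain via Pinebrook Group plc → Talon Textiles S.p.A. → Cobalt Ventures LLC (R2): 100% × 85% × 57% × 32% = 15.504% of Ridgefield Trust.
Chain via Wildmere Mining NL → Beacon Capital LLC → Larkspur Partners LP (R2): 100% × 66% × 12% × 18% = 1.4256% of Ridgefield Trust.
Direct interest in Ridgefield Trust: 23%.
Aggregating (R1): 15.504% + 1.4256% + 23% = 39.9296%.
39.9296% falls short of the 50% threshold by 10.0704 percentage points.

10.0704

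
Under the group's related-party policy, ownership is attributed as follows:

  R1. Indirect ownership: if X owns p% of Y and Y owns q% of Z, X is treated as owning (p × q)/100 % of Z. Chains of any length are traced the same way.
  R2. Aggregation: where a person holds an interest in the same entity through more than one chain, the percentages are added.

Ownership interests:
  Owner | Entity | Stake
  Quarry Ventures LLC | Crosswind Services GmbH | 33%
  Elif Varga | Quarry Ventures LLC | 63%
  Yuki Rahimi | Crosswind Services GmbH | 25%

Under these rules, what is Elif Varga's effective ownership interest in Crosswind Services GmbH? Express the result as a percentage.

20.79%

Chain via Quarry Ventures LLC (R1): 63% × 33% = 20.79% of Crosswind Services GmbH.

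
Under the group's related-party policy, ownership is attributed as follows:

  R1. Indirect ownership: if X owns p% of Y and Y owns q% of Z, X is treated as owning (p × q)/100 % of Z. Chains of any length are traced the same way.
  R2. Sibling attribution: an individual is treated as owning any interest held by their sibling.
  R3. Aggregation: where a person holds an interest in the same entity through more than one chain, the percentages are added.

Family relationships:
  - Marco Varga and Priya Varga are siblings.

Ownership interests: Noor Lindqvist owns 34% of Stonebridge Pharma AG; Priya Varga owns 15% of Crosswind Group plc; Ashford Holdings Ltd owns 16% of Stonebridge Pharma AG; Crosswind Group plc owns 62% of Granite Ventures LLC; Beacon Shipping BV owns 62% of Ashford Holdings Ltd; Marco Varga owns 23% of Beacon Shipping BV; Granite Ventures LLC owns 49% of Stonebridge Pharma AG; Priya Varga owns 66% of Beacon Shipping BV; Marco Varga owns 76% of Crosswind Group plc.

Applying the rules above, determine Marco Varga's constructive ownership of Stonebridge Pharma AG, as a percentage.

36.4746%

By sibling attribution (R2), Marco Varga is treated as also owning Priya Varga's interest in Crosswind Group plc, giving 76% + 15% = 91%.
By sibling attribution (R2), Marco Varga is treated as also owning Priya Varga's interest in Beacon Shipping BV, giving 23% + 66% = 89%.
Chain via Crosswind Group plc → Granite Ventures LLC (R1): 91% × 62% × 49% = 27.6458% of Stonebridge Pharma AG.
Chain via Beacon Shipping BV → Ashford Holdings Ltd (R1): 89% × 62% × 16% = 8.8288% of Stonebridge Pharma AG.
Aggregating (R3): 27.6458% + 8.8288% = 36.4746%.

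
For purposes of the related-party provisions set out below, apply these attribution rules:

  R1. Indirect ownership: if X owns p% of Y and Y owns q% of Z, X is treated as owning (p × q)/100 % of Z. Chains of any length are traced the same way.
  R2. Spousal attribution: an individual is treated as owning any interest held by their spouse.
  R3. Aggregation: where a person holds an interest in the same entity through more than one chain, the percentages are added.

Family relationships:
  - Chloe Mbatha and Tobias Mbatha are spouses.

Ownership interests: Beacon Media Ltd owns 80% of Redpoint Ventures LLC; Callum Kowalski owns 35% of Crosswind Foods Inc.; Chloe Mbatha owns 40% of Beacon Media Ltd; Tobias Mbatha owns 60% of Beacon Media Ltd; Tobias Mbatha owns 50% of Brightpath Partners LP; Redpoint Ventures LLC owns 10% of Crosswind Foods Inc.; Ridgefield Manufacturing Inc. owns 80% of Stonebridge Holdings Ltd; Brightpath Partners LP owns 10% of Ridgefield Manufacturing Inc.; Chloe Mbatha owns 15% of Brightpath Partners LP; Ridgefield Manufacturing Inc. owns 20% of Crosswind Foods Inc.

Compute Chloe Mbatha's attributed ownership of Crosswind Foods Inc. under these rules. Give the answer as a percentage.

9.3%

By spousal attribution (R2), Chloe Mbatha is treated as also owning Tobias Mbatha's interest in Brightpath Partners LP, giving 15% + 50% = 65%.
By spousal attribution (R2), Chloe Mbatha is treated as also owning Tobias Mbatha's interest in Beacon Media Ltd, giving 40% + 60% = 100%.
Chain via Brightpath Partners LP → Ridgefield Manufacturing Inc. (R1): 65% × 10% × 20% = 1.3% of Crosswind Foods Inc.
Chain via Beacon Media Ltd → Redpoint Ventures LLC (R1): 100% × 80% × 10% = 8% of Crosswind Foods Inc.
Aggregating (R3): 1.3% + 8% = 9.3%.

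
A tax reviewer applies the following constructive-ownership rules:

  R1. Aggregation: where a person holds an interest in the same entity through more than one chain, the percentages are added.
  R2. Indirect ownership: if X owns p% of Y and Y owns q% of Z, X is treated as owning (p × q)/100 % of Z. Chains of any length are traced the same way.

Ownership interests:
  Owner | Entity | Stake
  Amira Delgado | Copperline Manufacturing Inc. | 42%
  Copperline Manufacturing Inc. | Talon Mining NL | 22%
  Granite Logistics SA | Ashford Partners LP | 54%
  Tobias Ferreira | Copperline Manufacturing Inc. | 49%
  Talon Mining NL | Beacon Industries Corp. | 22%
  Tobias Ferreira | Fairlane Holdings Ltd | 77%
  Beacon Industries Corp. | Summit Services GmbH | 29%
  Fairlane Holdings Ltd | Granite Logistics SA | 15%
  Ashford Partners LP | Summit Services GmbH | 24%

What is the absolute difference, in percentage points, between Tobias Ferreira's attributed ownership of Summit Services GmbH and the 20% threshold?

17.815356

Chain via Copperline Manufacturing Inc. → Talon Mining NL → Beacon Industries Corp. (R2): 49% × 22% × 22% × 29% = 0.687764% of Summit Services GmbH.
Chain via Fairlane Holdings Ltd → Granite Logistics SA → Ashford Partners LP (R2): 77% × 15% × 54% × 24% = 1.49688% of Summit Services GmbH.
Aggregating (R1): 0.687764% + 1.49688% = 2.184644%.
2.184644% falls short of the 20% threshold by 17.815356 percentage points.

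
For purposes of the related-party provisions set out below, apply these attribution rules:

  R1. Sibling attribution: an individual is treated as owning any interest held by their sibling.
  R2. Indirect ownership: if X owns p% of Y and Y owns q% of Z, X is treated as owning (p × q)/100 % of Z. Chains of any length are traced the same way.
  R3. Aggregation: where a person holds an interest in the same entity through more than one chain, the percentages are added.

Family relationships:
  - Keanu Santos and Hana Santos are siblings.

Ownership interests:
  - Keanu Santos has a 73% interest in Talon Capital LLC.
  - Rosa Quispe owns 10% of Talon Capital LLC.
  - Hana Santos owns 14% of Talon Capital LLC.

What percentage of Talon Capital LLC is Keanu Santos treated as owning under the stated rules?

87%

By sibling attribution (R1), Keanu Santos is treated as also owning Hana Santos's interest in Talon Capital LLC, giving 73% + 14% = 87%.
Direct interest in Talon Capital LLC: 87%.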